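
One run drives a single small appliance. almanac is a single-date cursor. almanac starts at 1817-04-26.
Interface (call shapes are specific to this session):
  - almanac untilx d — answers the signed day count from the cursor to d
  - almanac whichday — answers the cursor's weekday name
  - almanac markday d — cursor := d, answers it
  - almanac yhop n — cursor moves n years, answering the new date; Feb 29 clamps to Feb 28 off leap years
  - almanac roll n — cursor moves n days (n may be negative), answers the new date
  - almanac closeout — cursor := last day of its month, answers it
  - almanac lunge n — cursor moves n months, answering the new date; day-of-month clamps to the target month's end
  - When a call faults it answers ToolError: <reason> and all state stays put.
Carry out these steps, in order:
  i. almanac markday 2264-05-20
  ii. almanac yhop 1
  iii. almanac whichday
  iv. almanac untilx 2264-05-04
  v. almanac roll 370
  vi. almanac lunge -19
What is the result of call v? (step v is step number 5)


>>> almanac markday 2264-05-20
:: 2264-05-20
>>> almanac yhop 1
:: 2265-05-20
>>> almanac whichday
:: Saturday
>>> almanac untilx 2264-05-04
:: -381
>>> almanac roll 370
:: 2266-05-25
>>> almanac lunge -19
:: 2264-10-25

Answer: 2266-05-25


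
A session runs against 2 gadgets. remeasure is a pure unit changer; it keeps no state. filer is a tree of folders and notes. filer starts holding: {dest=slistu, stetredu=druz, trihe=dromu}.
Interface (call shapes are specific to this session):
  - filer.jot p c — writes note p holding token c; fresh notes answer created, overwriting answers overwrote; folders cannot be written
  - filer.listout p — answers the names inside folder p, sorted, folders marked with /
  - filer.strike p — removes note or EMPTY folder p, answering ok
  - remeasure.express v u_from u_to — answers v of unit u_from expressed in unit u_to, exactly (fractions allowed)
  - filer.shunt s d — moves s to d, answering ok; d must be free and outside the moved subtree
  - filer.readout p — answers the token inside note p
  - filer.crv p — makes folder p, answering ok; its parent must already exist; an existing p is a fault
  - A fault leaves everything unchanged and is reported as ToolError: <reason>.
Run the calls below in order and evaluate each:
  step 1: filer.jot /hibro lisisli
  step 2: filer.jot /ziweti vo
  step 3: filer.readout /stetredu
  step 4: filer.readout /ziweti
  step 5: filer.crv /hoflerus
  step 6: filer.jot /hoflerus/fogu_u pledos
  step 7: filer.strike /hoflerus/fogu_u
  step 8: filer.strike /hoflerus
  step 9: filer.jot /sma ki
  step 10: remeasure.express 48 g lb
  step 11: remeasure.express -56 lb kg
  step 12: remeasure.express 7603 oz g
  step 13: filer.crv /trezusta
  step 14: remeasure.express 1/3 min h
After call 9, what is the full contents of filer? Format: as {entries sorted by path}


~$ filer.jot p→/hibro c→lisisli
:: created
~$ filer.jot p→/ziweti c→vo
:: created
~$ filer.readout p→/stetredu
:: druz
~$ filer.readout p→/ziweti
:: vo
~$ filer.crv p→/hoflerus
:: ok
~$ filer.jot p→/hoflerus/fogu_u c→pledos
:: created
~$ filer.strike p→/hoflerus/fogu_u
:: ok
~$ filer.strike p→/hoflerus
:: ok
~$ filer.jot p→/sma c→ki
:: created
~$ remeasure.express v→48 u_from→g u_to→lb
:: 4800000/45359237
~$ remeasure.express v→-56 u_from→lb u_to→kg
:: -317514659/12500000
~$ remeasure.express v→7603 u_from→oz u_to→g
:: 344866278911/1600000
~$ filer.crv p→/trezusta
:: ok
~$ remeasure.express v→1/3 u_from→min u_to→h
:: 1/180

Answer: {dest=slistu, hibro=lisisli, sma=ki, stetredu=druz, trihe=dromu, ziweti=vo}


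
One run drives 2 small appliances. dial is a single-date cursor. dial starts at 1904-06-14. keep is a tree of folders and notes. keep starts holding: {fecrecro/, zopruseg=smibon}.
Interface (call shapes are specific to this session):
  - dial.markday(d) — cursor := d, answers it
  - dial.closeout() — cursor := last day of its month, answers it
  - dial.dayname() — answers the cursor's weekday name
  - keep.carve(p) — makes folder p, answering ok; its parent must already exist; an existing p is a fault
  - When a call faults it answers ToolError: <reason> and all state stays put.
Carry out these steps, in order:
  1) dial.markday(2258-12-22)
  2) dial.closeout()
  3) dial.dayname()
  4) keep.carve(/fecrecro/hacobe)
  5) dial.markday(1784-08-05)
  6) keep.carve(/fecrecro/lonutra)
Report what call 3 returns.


Answer: Friday

Derivation:
==> dial.markday(2258-12-22)
<== 2258-12-22
==> dial.closeout()
<== 2258-12-31
==> dial.dayname()
<== Friday
==> keep.carve(/fecrecro/hacobe)
<== ok
==> dial.markday(1784-08-05)
<== 1784-08-05
==> keep.carve(/fecrecro/lonutra)
<== ok


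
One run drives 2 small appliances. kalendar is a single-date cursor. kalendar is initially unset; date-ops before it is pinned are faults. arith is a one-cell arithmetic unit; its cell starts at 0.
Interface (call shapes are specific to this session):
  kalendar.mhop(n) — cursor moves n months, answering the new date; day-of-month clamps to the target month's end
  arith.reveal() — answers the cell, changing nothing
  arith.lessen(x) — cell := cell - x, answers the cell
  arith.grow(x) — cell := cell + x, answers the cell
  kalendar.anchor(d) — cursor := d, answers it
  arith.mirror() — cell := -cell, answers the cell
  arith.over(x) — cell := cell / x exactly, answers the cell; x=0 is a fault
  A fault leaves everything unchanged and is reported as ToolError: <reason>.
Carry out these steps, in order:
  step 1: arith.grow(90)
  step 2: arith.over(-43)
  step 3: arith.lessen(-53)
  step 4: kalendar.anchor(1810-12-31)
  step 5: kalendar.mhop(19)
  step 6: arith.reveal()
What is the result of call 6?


Answer: 2189/43

Derivation:
> arith.grow 90
  90
> arith.over -43
  -90/43
> arith.lessen -53
  2189/43
> kalendar.anchor 1810-12-31
  1810-12-31
> kalendar.mhop 19
  1812-07-31
> arith.reveal
  2189/43


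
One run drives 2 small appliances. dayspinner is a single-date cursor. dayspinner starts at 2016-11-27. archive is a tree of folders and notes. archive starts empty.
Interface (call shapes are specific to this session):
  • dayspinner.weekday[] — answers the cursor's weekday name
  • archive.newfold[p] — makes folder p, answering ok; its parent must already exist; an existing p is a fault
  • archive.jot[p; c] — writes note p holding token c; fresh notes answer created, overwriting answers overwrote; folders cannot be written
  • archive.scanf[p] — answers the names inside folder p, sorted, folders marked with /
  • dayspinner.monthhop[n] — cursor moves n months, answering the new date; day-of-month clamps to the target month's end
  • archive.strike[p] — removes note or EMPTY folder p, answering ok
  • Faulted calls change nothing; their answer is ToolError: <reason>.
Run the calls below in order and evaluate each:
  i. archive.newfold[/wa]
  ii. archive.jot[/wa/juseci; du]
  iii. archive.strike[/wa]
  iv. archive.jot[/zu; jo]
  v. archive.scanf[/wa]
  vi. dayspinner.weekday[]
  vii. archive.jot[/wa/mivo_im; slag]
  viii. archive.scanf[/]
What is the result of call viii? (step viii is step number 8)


Answer: [wa/, zu]

Derivation:
> archive.newfold p=/wa
= ok
> archive.jot p=/wa/juseci c=du
= created
> archive.strike p=/wa
= ToolError: not empty
> archive.jot p=/zu c=jo
= created
> archive.scanf p=/wa
= [juseci]
> dayspinner.weekday
= Sunday
> archive.jot p=/wa/mivo_im c=slag
= created
> archive.scanf p=/
= [wa/, zu]


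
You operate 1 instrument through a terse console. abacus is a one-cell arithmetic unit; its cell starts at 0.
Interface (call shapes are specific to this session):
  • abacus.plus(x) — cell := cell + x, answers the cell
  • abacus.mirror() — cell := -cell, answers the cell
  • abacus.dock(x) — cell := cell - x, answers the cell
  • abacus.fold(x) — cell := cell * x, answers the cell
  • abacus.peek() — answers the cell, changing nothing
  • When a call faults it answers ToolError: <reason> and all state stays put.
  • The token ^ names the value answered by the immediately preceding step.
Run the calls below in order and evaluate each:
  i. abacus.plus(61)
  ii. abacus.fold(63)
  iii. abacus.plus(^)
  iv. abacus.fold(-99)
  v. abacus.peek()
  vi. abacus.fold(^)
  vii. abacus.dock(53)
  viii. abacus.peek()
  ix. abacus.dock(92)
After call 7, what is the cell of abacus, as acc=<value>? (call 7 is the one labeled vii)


! plus(61) ~> 61
! fold(63) ~> 3843
! plus(^) ~> 7686
! fold(-99) ~> -760914
! peek() ~> -760914
! fold(^) ~> 578990115396
! dock(53) ~> 578990115343
! peek() ~> 578990115343
! dock(92) ~> 578990115251

Answer: acc=578990115343


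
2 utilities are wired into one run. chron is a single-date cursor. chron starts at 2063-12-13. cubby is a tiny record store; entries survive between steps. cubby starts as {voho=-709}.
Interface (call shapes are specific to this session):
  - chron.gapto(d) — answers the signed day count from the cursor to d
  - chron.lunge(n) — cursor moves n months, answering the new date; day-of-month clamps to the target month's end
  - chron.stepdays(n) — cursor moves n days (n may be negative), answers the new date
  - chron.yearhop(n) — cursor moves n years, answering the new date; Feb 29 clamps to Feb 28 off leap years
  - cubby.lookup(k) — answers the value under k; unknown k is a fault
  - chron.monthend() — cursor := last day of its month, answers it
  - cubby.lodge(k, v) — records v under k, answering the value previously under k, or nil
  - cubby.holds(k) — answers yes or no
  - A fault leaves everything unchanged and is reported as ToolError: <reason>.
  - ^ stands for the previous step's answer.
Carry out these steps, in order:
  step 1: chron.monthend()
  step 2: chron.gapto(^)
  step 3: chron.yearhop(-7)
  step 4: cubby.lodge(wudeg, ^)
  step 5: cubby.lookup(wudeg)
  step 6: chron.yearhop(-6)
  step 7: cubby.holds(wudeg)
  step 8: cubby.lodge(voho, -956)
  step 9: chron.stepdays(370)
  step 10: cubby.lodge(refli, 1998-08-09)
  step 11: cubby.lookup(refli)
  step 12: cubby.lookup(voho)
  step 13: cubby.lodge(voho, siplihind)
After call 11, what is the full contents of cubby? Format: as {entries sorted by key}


Step: chron.monthend[]
Result: 2063-12-31
Step: chron.gapto[^]
Result: 0
Step: chron.yearhop[-7]
Result: 2056-12-31
Step: cubby.lodge[wudeg; ^]
Result: nil
Step: cubby.lookup[wudeg]
Result: 2056-12-31
Step: chron.yearhop[-6]
Result: 2050-12-31
Step: cubby.holds[wudeg]
Result: yes
Step: cubby.lodge[voho; -956]
Result: -709
Step: chron.stepdays[370]
Result: 2052-01-05
Step: cubby.lodge[refli; 1998-08-09]
Result: nil
Step: cubby.lookup[refli]
Result: 1998-08-09
Step: cubby.lookup[voho]
Result: -956
Step: cubby.lodge[voho; siplihind]
Result: -956

Answer: {refli=1998-08-09, voho=-956, wudeg=2056-12-31}


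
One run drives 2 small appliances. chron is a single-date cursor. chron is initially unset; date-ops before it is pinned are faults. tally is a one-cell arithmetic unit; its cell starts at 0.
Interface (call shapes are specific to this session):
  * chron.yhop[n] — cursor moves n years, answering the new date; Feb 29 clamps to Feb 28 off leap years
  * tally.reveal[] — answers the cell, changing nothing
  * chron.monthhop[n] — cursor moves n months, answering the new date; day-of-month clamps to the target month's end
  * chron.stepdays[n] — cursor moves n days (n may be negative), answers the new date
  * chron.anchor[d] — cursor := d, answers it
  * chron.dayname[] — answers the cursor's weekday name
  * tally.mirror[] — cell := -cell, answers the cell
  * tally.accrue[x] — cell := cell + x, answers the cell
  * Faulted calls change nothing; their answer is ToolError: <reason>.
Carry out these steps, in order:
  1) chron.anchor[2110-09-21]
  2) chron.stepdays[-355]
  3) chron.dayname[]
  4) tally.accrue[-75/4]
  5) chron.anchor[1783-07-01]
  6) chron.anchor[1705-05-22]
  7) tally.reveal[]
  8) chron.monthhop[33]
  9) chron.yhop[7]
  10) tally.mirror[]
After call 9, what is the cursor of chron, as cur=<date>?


Answer: cur=1715-02-22

Derivation:
[in] anchor d='2110-09-21'
  2110-09-21
[in] stepdays n='-355'
  2109-10-01
[in] dayname
  Tuesday
[in] accrue x='-75/4'
  -75/4
[in] anchor d='1783-07-01'
  1783-07-01
[in] anchor d='1705-05-22'
  1705-05-22
[in] reveal
  -75/4
[in] monthhop n='33'
  1708-02-22
[in] yhop n='7'
  1715-02-22
[in] mirror
  75/4


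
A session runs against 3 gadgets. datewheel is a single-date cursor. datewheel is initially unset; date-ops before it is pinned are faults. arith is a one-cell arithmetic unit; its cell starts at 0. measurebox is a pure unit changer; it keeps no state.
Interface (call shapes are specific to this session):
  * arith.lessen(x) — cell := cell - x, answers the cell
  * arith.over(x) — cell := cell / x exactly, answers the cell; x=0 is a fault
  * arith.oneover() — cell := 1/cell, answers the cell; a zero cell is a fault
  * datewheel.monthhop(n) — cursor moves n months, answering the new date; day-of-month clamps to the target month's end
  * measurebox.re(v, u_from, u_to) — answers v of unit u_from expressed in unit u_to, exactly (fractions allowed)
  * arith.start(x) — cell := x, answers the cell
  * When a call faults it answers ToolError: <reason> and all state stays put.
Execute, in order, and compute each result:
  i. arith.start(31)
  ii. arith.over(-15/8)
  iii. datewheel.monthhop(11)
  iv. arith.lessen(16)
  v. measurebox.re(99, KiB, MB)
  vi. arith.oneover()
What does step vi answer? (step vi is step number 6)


Answer: -15/488

Derivation:
// 1. arith.start(31) ~> 31
// 2. arith.over(-15/8) ~> -248/15
// 3. datewheel.monthhop(11) ~> ToolError: no date set
// 4. arith.lessen(16) ~> -488/15
// 5. measurebox.re(99, KiB, MB) ~> 1584/15625
// 6. arith.oneover() ~> -15/488


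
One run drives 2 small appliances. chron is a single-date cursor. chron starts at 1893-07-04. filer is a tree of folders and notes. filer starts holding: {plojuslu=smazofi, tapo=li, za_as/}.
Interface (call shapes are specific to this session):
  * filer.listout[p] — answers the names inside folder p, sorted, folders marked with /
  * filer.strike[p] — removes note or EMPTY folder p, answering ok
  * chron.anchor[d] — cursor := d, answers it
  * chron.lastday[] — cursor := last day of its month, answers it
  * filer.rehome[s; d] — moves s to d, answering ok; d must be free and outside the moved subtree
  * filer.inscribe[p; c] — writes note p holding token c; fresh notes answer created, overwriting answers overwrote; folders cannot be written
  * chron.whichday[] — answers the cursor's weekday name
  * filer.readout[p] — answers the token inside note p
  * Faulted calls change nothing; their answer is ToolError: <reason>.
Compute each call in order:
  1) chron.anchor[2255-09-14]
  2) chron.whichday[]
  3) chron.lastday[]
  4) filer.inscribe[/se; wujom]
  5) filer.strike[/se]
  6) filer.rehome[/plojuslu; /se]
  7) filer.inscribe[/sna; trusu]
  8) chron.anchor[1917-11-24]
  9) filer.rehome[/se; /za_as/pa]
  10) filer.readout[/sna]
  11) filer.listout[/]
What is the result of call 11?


Do: anchor[d: 2255-09-14]
See: 2255-09-14
Do: whichday[]
See: Friday
Do: lastday[]
See: 2255-09-30
Do: inscribe[p: /se; c: wujom]
See: created
Do: strike[p: /se]
See: ok
Do: rehome[s: /plojuslu; d: /se]
See: ok
Do: inscribe[p: /sna; c: trusu]
See: created
Do: anchor[d: 1917-11-24]
See: 1917-11-24
Do: rehome[s: /se; d: /za_as/pa]
See: ok
Do: readout[p: /sna]
See: trusu
Do: listout[p: /]
See: [sna, tapo, za_as/]

Answer: [sna, tapo, za_as/]


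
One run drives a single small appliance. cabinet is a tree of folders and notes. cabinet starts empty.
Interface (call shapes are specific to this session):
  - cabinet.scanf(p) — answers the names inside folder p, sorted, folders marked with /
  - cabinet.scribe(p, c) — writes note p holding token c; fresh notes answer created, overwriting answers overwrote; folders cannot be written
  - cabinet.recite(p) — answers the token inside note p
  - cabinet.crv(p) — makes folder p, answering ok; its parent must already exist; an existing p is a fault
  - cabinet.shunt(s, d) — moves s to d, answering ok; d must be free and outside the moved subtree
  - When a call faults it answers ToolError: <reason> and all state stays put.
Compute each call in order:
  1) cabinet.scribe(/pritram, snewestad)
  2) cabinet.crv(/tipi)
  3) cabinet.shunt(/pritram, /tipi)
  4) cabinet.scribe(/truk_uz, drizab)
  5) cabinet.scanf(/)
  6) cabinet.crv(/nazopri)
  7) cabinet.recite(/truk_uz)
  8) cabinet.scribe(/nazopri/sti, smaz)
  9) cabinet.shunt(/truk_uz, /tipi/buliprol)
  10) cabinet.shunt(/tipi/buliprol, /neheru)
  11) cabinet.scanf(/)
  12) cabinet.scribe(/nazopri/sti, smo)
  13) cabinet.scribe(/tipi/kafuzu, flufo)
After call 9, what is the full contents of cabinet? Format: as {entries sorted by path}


-- 1. cabinet.scribe(p='/pritram', c='snewestad') : created
-- 2. cabinet.crv(p='/tipi') : ok
-- 3. cabinet.shunt(s='/pritram', d='/tipi') : ToolError: exists
-- 4. cabinet.scribe(p='/truk_uz', c='drizab') : created
-- 5. cabinet.scanf(p='/') : [pritram, tipi/, truk_uz]
-- 6. cabinet.crv(p='/nazopri') : ok
-- 7. cabinet.recite(p='/truk_uz') : drizab
-- 8. cabinet.scribe(p='/nazopri/sti', c='smaz') : created
-- 9. cabinet.shunt(s='/truk_uz', d='/tipi/buliprol') : ok
-- 10. cabinet.shunt(s='/tipi/buliprol', d='/neheru') : ok
-- 11. cabinet.scanf(p='/') : [nazopri/, neheru, pritram, tipi/]
-- 12. cabinet.scribe(p='/nazopri/sti', c='smo') : overwrote
-- 13. cabinet.scribe(p='/tipi/kafuzu', c='flufo') : created

Answer: {nazopri/, nazopri/sti=smaz, pritram=snewestad, tipi/, tipi/buliprol=drizab}


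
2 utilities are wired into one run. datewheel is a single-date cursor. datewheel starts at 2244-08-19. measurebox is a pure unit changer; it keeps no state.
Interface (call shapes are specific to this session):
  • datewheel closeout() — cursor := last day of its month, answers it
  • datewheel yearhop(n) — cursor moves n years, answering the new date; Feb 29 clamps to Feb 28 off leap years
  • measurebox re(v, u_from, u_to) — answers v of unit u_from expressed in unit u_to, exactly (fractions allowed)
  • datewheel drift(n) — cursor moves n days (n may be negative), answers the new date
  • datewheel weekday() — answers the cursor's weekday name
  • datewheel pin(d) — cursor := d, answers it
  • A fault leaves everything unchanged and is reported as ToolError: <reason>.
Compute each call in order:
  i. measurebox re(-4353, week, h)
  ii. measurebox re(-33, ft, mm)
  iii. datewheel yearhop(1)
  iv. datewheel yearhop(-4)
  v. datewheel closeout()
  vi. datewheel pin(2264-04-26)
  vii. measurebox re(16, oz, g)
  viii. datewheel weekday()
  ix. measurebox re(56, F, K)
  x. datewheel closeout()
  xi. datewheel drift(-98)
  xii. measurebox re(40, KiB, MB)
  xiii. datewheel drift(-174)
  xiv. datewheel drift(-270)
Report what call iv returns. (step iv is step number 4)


Act: measurebox re[v=-4353; u_from=week; u_to=h]
Obs: -731304
Act: measurebox re[v=-33; u_from=ft; u_to=mm]
Obs: -50292/5
Act: datewheel yearhop[n=1]
Obs: 2245-08-19
Act: datewheel yearhop[n=-4]
Obs: 2241-08-19
Act: datewheel closeout[]
Obs: 2241-08-31
Act: datewheel pin[d=2264-04-26]
Obs: 2264-04-26
Act: measurebox re[v=16; u_from=oz; u_to=g]
Obs: 45359237/100000
Act: datewheel weekday[]
Obs: Tuesday
Act: measurebox re[v=56; u_from=F; u_to=K]
Obs: 17189/60
Act: datewheel closeout[]
Obs: 2264-04-30
Act: datewheel drift[n=-98]
Obs: 2264-01-23
Act: measurebox re[v=40; u_from=KiB; u_to=MB]
Obs: 128/3125
Act: datewheel drift[n=-174]
Obs: 2263-08-02
Act: datewheel drift[n=-270]
Obs: 2262-11-05

Answer: 2241-08-19


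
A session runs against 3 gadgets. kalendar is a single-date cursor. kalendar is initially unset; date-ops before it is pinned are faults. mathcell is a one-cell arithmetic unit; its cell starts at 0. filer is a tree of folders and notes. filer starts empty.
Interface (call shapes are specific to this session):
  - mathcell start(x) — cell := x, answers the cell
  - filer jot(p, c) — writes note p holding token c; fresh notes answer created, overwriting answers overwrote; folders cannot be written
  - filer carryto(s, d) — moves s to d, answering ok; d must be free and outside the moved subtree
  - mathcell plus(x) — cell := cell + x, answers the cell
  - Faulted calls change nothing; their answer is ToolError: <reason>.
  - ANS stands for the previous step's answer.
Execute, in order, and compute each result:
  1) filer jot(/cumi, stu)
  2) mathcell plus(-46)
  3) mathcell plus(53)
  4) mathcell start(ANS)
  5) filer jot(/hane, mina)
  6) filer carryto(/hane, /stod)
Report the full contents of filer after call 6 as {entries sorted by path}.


==> filer jot(/cumi, stu)
<== created
==> mathcell plus(-46)
<== -46
==> mathcell plus(53)
<== 7
==> mathcell start(ANS)
<== 7
==> filer jot(/hane, mina)
<== created
==> filer carryto(/hane, /stod)
<== ok

Answer: {cumi=stu, stod=mina}


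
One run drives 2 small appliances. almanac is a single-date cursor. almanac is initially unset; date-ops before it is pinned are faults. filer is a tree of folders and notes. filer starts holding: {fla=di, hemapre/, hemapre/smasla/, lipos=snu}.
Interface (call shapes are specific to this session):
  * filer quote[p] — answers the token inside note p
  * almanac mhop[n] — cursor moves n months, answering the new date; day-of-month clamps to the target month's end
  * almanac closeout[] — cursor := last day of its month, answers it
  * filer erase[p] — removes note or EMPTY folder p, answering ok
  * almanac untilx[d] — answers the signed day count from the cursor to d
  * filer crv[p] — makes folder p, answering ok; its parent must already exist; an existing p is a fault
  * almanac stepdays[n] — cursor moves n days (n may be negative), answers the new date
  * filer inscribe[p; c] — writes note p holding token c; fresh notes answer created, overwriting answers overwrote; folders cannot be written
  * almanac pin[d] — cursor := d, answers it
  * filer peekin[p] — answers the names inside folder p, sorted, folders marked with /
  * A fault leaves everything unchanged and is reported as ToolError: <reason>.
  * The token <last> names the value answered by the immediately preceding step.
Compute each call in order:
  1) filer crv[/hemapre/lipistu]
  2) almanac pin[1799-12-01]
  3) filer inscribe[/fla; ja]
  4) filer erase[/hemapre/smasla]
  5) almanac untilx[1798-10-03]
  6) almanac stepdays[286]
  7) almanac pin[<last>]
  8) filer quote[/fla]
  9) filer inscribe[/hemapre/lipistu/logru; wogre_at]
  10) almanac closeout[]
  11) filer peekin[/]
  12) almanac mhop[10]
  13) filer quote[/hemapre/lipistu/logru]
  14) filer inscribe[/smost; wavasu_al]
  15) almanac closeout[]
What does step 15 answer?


>> filer crv(p: /hemapre/lipistu)
<< ok
>> almanac pin(d: 1799-12-01)
<< 1799-12-01
>> filer inscribe(p: /fla, c: ja)
<< overwrote
>> filer erase(p: /hemapre/smasla)
<< ok
>> almanac untilx(d: 1798-10-03)
<< -424
>> almanac stepdays(n: 286)
<< 1800-09-13
>> almanac pin(d: <last>)
<< 1800-09-13
>> filer quote(p: /fla)
<< ja
>> filer inscribe(p: /hemapre/lipistu/logru, c: wogre_at)
<< created
>> almanac closeout()
<< 1800-09-30
>> filer peekin(p: /)
<< [fla, hemapre/, lipos]
>> almanac mhop(n: 10)
<< 1801-07-30
>> filer quote(p: /hemapre/lipistu/logru)
<< wogre_at
>> filer inscribe(p: /smost, c: wavasu_al)
<< created
>> almanac closeout()
<< 1801-07-31

Answer: 1801-07-31


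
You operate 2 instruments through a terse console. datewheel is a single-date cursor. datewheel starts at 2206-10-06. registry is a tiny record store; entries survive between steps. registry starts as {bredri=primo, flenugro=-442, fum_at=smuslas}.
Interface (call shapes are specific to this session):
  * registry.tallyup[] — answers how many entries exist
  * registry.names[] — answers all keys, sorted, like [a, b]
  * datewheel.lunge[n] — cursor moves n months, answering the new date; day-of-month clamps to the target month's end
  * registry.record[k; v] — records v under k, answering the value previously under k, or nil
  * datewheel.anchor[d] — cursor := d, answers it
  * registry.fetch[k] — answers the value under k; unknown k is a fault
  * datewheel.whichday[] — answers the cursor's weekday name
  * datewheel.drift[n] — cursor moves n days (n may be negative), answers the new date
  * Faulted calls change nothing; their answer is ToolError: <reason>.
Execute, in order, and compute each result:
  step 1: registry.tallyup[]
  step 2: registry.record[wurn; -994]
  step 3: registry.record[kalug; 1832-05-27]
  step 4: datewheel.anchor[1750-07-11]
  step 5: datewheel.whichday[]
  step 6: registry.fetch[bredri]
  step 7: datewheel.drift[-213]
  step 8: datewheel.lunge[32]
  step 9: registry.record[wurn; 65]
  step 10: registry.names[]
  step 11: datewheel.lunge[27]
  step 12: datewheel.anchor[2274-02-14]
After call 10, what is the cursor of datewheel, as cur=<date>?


Calling registry.tallyup(), → 3.
Then registry.record with wurn, -994, and see nil.
Invoking registry.record with kalug, 1832-05-27, and observe nil.
Then datewheel.anchor with 1750-07-11, giving 1750-07-11.
Then datewheel.whichday(), — result: Saturday.
I invoke registry.fetch with bredri, yielding primo.
Now I run datewheel.drift with -213, and observe 1749-12-10.
Then datewheel.lunge with 32, and get 1752-08-10.
Now I run registry.record with wurn, 65, and see -994.
Next I call registry.names(), and observe [bredri, flenugro, fum_at, kalug, wurn].
I invoke datewheel.lunge with 27, which returns 1754-11-10.
I run datewheel.anchor with 2274-02-14: 2274-02-14.

Answer: cur=1752-08-10


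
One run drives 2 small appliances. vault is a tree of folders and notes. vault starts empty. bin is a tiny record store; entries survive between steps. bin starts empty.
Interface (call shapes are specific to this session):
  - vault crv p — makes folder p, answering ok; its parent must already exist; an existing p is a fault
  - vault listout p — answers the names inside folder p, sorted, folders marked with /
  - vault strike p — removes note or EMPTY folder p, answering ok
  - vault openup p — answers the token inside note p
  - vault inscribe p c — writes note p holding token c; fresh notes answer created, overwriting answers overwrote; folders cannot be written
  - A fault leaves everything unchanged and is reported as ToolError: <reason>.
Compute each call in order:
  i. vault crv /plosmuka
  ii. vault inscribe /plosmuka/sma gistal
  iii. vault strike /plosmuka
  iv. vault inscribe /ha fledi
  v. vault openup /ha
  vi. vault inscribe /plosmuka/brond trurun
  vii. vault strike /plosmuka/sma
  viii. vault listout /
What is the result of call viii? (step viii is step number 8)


$ vault crv p: /plosmuka
:: ok
$ vault inscribe p: /plosmuka/sma c: gistal
:: created
$ vault strike p: /plosmuka
:: ToolError: not empty
$ vault inscribe p: /ha c: fledi
:: created
$ vault openup p: /ha
:: fledi
$ vault inscribe p: /plosmuka/brond c: trurun
:: created
$ vault strike p: /plosmuka/sma
:: ok
$ vault listout p: /
:: [ha, plosmuka/]

Answer: [ha, plosmuka/]


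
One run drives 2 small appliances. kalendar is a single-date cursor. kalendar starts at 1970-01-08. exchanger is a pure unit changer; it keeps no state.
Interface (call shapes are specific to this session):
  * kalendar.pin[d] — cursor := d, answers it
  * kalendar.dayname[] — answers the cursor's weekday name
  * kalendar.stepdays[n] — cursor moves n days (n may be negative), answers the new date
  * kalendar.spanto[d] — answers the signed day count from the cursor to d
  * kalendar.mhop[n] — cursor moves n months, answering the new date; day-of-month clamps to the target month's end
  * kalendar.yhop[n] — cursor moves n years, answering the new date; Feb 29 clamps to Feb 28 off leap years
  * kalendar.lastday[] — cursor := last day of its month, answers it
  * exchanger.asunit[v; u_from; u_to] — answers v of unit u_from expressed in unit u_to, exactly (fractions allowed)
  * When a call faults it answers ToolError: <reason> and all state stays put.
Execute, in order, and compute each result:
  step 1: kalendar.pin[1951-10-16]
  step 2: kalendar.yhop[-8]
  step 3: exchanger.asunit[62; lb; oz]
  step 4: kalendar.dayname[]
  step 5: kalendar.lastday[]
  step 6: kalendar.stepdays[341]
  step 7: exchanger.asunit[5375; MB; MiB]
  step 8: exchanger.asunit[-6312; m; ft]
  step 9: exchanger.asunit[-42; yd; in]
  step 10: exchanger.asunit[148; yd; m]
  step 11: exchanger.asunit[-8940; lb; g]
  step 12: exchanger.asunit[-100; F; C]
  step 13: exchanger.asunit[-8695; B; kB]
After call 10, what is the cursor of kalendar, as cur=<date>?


Answer: cur=1944-10-06

Derivation:
~$ pin 1951-10-16
= 1951-10-16
~$ yhop -8
= 1943-10-16
~$ asunit 62 lb oz
= 992
~$ dayname
= Saturday
~$ lastday
= 1943-10-31
~$ stepdays 341
= 1944-10-06
~$ asunit 5375 MB MiB
= 83984375/16384
~$ asunit -6312 m ft
= -2630000/127
~$ asunit -42 yd in
= -1512
~$ asunit 148 yd m
= 84582/625
~$ asunit -8940 lb g
= -20275578939/5000
~$ asunit -100 F C
= -220/3
~$ asunit -8695 B kB
= -1739/200


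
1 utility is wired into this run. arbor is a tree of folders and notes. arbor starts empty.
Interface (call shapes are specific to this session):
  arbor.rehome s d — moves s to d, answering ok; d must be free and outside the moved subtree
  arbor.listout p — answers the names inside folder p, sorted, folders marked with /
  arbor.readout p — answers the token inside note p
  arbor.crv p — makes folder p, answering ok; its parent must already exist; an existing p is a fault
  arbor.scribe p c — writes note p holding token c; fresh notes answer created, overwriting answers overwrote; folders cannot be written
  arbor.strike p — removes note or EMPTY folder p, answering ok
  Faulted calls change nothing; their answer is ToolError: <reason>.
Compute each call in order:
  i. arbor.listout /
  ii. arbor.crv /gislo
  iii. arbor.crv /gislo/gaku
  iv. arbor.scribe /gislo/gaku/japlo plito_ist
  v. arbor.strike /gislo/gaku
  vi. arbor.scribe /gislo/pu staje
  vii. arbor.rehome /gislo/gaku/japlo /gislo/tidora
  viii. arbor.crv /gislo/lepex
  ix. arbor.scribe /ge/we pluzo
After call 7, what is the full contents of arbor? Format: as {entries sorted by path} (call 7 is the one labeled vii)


>> arbor.listout(p→/)
<< []
>> arbor.crv(p→/gislo)
<< ok
>> arbor.crv(p→/gislo/gaku)
<< ok
>> arbor.scribe(p→/gislo/gaku/japlo, c→plito_ist)
<< created
>> arbor.strike(p→/gislo/gaku)
<< ToolError: not empty
>> arbor.scribe(p→/gislo/pu, c→staje)
<< created
>> arbor.rehome(s→/gislo/gaku/japlo, d→/gislo/tidora)
<< ok
>> arbor.crv(p→/gislo/lepex)
<< ok
>> arbor.scribe(p→/ge/we, c→pluzo)
<< ToolError: no parent

Answer: {gislo/, gislo/gaku/, gislo/pu=staje, gislo/tidora=plito_ist}


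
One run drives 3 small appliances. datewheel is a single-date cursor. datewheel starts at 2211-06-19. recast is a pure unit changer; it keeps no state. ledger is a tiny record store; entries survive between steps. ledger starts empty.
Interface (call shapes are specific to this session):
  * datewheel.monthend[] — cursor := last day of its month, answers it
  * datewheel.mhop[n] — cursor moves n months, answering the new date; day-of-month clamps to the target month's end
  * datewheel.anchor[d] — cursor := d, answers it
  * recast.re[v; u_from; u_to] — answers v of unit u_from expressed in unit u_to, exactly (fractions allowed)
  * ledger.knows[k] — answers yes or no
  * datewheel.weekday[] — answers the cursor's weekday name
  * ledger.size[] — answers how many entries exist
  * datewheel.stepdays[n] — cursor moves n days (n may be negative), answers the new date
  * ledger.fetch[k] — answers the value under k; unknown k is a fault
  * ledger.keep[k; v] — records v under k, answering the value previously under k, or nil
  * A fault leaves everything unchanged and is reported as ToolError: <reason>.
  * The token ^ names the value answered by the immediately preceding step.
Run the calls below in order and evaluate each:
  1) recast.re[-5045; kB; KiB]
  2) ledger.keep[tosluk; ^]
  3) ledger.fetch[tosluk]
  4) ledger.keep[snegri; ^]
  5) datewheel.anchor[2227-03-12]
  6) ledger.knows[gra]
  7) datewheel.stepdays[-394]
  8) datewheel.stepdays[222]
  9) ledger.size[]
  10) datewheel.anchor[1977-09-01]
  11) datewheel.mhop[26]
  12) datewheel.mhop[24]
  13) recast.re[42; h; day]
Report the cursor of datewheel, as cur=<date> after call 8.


>>> re v→-5045 u_from→kB u_to→KiB
[out] -630625/128
>>> keep k→tosluk v→^
[out] nil
>>> fetch k→tosluk
[out] -630625/128
>>> keep k→snegri v→^
[out] nil
>>> anchor d→2227-03-12
[out] 2227-03-12
>>> knows k→gra
[out] no
>>> stepdays n→-394
[out] 2226-02-11
>>> stepdays n→222
[out] 2226-09-21
>>> size
[out] 2
>>> anchor d→1977-09-01
[out] 1977-09-01
>>> mhop n→26
[out] 1979-11-01
>>> mhop n→24
[out] 1981-11-01
>>> re v→42 u_from→h u_to→day
[out] 7/4

Answer: cur=2226-09-21


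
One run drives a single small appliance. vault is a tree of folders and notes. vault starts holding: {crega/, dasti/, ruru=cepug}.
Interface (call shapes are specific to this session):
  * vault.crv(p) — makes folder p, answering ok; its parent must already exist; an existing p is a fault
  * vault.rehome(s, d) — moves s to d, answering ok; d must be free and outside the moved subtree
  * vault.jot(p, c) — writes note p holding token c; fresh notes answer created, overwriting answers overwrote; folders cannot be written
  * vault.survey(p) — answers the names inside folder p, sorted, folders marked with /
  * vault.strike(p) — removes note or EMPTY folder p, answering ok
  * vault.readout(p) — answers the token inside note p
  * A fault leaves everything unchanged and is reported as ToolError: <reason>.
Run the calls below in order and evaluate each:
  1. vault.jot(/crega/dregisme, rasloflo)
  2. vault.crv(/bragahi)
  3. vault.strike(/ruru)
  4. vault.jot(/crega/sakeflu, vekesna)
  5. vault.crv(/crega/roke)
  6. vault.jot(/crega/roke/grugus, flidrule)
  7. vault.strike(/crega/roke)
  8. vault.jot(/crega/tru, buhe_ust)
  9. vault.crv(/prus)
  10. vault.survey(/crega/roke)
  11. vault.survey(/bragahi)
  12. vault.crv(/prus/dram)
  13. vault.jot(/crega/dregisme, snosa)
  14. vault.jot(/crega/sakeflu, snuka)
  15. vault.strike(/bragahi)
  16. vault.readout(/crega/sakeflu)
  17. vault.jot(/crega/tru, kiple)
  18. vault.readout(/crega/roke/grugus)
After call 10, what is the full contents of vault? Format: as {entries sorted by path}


Answer: {bragahi/, crega/, crega/dregisme=rasloflo, crega/roke/, crega/roke/grugus=flidrule, crega/sakeflu=vekesna, crega/tru=buhe_ust, dasti/, prus/}

Derivation:
I run jot with p=/crega/dregisme, c=rasloflo, yielding created.
I try crv with p=/bragahi, and observe ok.
Using strike with p=/ruru, — result: ok.
I invoke jot with p=/crega/sakeflu, c=vekesna: created.
Then crv with p=/crega/roke: ok.
Now I run jot with p=/crega/roke/grugus, c=flidrule, yielding created.
I invoke strike with p=/crega/roke, and get ToolError: not empty.
Invoking jot with p=/crega/tru, c=buhe_ust, giving created.
Then crv with p=/prus, and see ok.
I try survey with p=/crega/roke, yielding [grugus].
I call survey with p=/bragahi: [].
Calling crv with p=/prus/dram, yielding ok.
Now I run jot with p=/crega/dregisme, c=snosa, giving overwrote.
Next I call jot with p=/crega/sakeflu, c=snuka, which returns overwrote.
Calling strike with p=/bragahi, — result: ok.
Next I call readout with p=/crega/sakeflu, and observe snuka.
Now I run jot with p=/crega/tru, c=kiple, and see overwrote.
I run readout with p=/crega/roke/grugus, — result: flidrule.


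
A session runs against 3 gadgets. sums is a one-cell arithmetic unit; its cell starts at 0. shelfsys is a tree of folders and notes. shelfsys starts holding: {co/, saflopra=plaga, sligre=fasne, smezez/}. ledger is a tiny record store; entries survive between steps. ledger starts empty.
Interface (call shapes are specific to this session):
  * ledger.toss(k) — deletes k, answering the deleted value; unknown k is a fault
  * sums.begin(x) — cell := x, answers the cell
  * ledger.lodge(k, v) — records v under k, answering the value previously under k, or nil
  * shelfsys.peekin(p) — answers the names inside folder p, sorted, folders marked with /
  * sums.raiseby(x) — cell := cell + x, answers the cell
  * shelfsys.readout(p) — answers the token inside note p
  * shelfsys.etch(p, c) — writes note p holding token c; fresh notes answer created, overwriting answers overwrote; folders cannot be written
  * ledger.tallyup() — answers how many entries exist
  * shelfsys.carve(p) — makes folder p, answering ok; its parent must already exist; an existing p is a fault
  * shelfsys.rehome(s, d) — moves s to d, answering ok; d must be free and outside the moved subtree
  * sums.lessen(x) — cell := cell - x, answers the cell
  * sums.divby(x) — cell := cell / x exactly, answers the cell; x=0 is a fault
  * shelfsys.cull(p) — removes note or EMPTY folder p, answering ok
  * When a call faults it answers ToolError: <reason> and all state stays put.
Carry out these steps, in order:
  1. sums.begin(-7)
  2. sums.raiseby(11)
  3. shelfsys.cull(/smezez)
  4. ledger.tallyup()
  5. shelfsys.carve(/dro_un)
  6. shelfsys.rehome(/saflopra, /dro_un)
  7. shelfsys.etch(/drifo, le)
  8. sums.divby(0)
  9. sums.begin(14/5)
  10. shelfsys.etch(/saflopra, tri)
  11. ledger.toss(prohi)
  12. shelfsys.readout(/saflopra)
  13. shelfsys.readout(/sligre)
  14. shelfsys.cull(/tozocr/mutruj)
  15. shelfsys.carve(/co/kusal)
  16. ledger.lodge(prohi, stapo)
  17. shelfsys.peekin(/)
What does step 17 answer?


Invoking sums.begin with x→-7, — result: -7.
Now I run sums.raiseby with x→11, giving 4.
Invoking shelfsys.cull with p→/smezez, yielding ok.
Then ledger.tallyup, and see 0.
I use shelfsys.carve with p→/dro_un, yielding ok.
I run shelfsys.rehome with s→/saflopra, d→/dro_un, giving ToolError: exists.
Then shelfsys.etch with p→/drifo, c→le, and get created.
I call sums.divby with x→0, and observe ToolError: division by zero.
I invoke sums.begin with x→14/5, giving 14/5.
Invoking shelfsys.etch with p→/saflopra, c→tri, giving overwrote.
Invoking ledger.toss with k→prohi, and see ToolError: no such key prohi.
Now I run shelfsys.readout with p→/saflopra, and see tri.
Now I run shelfsys.readout with p→/sligre, and get fasne.
Using shelfsys.cull with p→/tozocr/mutruj, and observe ToolError: not found.
I use shelfsys.carve with p→/co/kusal, — result: ok.
I use ledger.lodge with k→prohi, v→stapo, and see nil.
Then shelfsys.peekin with p→/, giving [co/, drifo, dro_un/, saflopra, sligre].

Answer: [co/, drifo, dro_un/, saflopra, sligre]


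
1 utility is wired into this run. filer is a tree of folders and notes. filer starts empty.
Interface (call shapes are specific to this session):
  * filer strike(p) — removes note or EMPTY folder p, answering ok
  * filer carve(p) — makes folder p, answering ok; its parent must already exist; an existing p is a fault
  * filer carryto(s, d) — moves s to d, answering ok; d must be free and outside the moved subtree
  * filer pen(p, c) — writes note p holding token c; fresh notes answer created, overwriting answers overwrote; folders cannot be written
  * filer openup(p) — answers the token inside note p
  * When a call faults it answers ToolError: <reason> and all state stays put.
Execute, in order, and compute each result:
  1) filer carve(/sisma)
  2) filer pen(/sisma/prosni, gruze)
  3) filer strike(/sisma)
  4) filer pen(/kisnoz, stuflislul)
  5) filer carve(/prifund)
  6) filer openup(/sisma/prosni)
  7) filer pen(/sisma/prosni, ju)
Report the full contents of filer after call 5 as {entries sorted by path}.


Step: filer carve[p=/sisma]
Result: ok
Step: filer pen[p=/sisma/prosni; c=gruze]
Result: created
Step: filer strike[p=/sisma]
Result: ToolError: not empty
Step: filer pen[p=/kisnoz; c=stuflislul]
Result: created
Step: filer carve[p=/prifund]
Result: ok
Step: filer openup[p=/sisma/prosni]
Result: gruze
Step: filer pen[p=/sisma/prosni; c=ju]
Result: overwrote

Answer: {kisnoz=stuflislul, prifund/, sisma/, sisma/prosni=gruze}


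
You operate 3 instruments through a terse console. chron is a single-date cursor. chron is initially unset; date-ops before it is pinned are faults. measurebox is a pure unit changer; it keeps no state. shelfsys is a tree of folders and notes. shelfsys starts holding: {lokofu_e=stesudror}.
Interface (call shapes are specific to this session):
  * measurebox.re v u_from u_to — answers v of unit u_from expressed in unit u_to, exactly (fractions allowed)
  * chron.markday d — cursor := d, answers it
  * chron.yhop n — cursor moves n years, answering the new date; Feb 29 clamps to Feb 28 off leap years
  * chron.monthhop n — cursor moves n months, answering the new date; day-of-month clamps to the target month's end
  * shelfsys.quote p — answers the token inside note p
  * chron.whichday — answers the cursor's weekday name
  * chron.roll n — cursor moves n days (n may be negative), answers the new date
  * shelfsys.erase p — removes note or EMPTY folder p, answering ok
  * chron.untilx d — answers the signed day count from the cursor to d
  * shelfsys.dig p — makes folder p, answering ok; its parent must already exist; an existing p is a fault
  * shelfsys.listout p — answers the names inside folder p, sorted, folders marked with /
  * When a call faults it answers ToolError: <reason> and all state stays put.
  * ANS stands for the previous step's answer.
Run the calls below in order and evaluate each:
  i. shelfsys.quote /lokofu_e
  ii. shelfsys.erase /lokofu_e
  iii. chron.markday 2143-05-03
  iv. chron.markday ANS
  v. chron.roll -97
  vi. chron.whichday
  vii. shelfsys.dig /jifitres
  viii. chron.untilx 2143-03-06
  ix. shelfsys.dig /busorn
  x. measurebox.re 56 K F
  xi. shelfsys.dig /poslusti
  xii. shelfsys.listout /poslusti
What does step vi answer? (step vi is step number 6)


Answer: Saturday

Derivation:
Do: shelfsys.quote[p→/lokofu_e]
See: stesudror
Do: shelfsys.erase[p→/lokofu_e]
See: ok
Do: chron.markday[d→2143-05-03]
See: 2143-05-03
Do: chron.markday[d→ANS]
See: 2143-05-03
Do: chron.roll[n→-97]
See: 2143-01-26
Do: chron.whichday[]
See: Saturday
Do: shelfsys.dig[p→/jifitres]
See: ok
Do: chron.untilx[d→2143-03-06]
See: 39
Do: shelfsys.dig[p→/busorn]
See: ok
Do: measurebox.re[v→56; u_from→K; u_to→F]
See: -35887/100
Do: shelfsys.dig[p→/poslusti]
See: ok
Do: shelfsys.listout[p→/poslusti]
See: []
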